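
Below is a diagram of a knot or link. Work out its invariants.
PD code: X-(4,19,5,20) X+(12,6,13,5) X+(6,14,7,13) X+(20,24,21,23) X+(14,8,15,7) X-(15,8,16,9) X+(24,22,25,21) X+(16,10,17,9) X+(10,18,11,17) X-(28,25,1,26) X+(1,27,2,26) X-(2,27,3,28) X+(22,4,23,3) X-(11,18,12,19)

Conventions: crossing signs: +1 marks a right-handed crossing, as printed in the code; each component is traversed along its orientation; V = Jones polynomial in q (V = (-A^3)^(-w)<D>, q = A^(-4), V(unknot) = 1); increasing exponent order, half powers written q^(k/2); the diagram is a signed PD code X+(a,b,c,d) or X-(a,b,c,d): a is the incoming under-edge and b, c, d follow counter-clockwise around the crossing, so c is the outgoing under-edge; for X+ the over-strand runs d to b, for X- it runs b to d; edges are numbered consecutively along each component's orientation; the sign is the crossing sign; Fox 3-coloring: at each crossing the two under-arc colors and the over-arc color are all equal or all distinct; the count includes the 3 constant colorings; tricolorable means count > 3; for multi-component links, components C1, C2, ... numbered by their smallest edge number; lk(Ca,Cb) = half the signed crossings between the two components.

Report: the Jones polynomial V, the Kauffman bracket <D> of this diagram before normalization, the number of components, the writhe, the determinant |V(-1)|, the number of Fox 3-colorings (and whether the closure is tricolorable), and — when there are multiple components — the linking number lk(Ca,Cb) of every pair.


V(q) = q^2 + 2q^4 - 2q^5 + q^6 - 2q^7 + q^8
bracket: A^-20 - 2A^-16 + A^-12 - 2A^-8 + 2A^-4 + A^4, w = +4
1 component, writhe +4, over 14 crossings
det 9, colorings 27 of 3^14 — tricolorable
observation: det 9 = |V(-1)|; divisible by 3, so tricolorable


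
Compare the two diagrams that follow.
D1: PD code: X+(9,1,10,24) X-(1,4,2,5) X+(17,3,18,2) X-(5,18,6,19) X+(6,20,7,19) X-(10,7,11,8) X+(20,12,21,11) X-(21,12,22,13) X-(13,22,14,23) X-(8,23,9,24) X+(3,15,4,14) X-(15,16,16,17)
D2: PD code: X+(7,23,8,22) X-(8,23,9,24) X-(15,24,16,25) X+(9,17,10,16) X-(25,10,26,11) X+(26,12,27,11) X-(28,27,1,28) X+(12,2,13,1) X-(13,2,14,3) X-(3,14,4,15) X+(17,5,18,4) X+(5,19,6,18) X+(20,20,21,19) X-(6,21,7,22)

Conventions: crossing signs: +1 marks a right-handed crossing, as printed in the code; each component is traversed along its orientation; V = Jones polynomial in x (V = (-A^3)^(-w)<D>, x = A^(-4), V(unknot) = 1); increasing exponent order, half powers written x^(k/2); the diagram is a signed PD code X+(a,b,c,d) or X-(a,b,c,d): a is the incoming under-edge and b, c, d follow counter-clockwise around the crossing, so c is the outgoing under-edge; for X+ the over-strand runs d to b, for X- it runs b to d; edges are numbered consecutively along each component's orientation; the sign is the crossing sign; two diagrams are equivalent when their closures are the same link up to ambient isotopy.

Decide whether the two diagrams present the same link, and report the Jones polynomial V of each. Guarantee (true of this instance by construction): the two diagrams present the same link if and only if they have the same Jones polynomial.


same link: yes
V(D1) = x^-2 - x^-1 + 1 - x + x^2  [12 crossings, <D> = A^-14 - A^-10 + A^-6 - A^-2 + A^2, w = -2]
V(D2) = x^-2 - x^-1 + 1 - x + x^2  (w 0, c 14, <D> = A^-8 - A^-4 + 1 - A^4 + A^8)
note: from 12 to 14 crossings by R-moves: one link, two diagrams


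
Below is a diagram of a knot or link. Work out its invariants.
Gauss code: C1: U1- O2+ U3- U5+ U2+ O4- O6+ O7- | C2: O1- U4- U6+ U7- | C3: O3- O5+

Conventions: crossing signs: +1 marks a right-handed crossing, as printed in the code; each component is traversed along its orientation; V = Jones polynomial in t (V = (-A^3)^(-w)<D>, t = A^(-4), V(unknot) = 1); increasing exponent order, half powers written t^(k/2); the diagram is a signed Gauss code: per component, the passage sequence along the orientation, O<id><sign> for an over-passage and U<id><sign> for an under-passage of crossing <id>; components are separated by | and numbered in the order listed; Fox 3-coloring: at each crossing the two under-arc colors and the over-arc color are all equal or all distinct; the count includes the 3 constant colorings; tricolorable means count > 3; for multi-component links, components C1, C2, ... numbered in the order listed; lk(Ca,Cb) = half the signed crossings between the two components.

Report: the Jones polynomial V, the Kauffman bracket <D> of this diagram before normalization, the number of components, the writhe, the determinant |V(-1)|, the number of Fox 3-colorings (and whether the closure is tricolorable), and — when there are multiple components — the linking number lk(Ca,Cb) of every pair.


V(t) = t^-3 + t^-2 + t^-1 + 1
bracket: -A^-3 - A - A^5 - A^9, w = -1
3 components, writhe -1, over 7 crossings
lk(C1,C2) = -1
linking number lk(C1,C3) = 0
lk(C2,C3): 0
det 0, colorings 9 of 3^8 — tricolorable
observation: the span of V is 3, within the link bound 7 + 3 - 1


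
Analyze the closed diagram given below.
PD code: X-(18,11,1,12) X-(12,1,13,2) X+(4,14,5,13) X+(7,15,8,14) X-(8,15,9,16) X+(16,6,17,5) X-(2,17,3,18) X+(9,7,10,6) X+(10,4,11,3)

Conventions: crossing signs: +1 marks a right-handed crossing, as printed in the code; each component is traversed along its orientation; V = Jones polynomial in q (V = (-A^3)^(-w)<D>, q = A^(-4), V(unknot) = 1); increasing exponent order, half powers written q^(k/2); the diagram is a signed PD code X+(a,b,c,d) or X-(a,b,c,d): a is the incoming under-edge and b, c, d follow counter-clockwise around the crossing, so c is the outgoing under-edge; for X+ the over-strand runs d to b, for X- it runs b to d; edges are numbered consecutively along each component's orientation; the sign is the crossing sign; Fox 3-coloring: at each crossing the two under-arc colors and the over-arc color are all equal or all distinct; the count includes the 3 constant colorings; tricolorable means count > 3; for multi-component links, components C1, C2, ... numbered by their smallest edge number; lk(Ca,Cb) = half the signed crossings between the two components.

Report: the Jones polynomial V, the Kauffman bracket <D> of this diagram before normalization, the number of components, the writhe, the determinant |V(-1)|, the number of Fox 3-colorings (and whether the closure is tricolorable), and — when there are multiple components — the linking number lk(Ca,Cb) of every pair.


V = -q^-3 + 2q^-2 - 2q^-1 + 3 - 2q + 2q^2 - q^3
<D> = A^-9 - 2A^-5 + 2A^-1 - 3A^3 + 2A^7 - 2A^11 + A^15 (w = +1)
1 component over 9 crossings, w = +1
3 Fox colorings among 3^9, |V(-1)| = 13: not tricolorable
why: w = +1 (over 9 crossings) is diagram-only; (-A^3)^(-1) removes it from V


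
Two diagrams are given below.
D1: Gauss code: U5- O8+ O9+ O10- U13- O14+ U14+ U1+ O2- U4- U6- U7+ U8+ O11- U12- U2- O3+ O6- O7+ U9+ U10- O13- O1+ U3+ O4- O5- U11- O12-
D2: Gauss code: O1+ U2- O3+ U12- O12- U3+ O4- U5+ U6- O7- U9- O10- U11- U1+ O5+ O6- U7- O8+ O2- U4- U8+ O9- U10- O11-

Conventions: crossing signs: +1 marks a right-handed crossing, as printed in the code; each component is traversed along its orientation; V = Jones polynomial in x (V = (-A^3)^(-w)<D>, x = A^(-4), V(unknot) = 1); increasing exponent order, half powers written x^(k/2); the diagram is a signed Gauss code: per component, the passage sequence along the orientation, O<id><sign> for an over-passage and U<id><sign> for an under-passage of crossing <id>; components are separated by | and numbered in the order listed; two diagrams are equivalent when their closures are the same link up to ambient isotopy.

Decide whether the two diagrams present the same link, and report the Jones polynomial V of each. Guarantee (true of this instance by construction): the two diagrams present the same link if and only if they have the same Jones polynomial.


equivalent: yes
V(D1) = -x^-6 + x^-5 - x^-4 + 2x^-3 - x^-2 + x^-1  (w -2, c 14, <D> = A^-2 - A^2 + 2A^6 - A^10 + A^14 - A^18)
V(D2) = -x^-6 + x^-5 - x^-4 + 2x^-3 - x^-2 + x^-1  [12 crossings, <D> = A^-8 - A^-4 + 2 - A^4 + A^8 - A^12, w = -4]
key observation: Reidemeister moves carry D1 (14 crossings) to D2 (12)


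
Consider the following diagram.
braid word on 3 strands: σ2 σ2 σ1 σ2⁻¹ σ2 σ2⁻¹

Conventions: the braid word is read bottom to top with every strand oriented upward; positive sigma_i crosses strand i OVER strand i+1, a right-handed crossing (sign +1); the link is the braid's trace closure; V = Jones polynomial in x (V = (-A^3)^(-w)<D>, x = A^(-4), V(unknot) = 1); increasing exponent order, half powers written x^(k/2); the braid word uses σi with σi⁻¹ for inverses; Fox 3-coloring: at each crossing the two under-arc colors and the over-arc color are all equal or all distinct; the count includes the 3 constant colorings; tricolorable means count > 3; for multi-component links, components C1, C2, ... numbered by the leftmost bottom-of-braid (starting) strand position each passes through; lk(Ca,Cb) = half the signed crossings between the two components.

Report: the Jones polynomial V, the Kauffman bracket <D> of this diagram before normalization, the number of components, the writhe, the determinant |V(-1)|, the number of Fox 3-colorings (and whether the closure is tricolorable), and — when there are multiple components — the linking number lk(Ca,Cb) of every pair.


V(x) = 1
bracket: A^6, w = +2
1 component, writhe +2, over 6 crossings
det 1, colorings 3 of 3^6 — not tricolorable
observation: |V(-1)| = 1: so not tricolorable, since 3 does not divide 1


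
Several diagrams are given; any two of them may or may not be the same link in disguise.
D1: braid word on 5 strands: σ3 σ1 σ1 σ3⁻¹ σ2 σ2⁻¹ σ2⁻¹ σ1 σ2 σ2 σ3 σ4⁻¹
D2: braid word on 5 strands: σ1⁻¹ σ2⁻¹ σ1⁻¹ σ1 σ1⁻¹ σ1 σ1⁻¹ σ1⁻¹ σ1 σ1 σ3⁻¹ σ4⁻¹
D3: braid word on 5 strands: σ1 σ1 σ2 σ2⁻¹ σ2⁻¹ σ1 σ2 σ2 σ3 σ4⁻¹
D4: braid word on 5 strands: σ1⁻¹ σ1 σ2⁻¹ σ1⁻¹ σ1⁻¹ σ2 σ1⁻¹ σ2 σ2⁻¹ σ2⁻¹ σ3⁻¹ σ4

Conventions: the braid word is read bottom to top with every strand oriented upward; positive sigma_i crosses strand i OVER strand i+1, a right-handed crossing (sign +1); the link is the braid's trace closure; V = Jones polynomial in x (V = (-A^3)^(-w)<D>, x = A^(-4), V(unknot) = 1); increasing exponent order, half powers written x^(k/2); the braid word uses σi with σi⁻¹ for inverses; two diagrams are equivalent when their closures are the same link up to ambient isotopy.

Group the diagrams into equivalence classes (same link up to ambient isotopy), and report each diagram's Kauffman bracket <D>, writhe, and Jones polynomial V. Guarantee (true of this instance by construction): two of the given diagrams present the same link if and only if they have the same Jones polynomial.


classes: {D1, D3} | {D2} | {D4}
V(D1) = x - x^2 + 2x^3 - x^4 + x^5 - x^6  [12 crossings, <D> = -A^-12 + A^-8 - A^-4 + 2 - A^4 + A^8, w = +4]
V(D2) = 1  (w -4, c 12, <D> = A^-12)
V(D3) = x - x^2 + 2x^3 - x^4 + x^5 - x^6  (w +4, c 10, <D> = -A^-12 + A^-8 - A^-4 + 2 - A^4 + A^8)
V(D4) = -x^-6 + x^-5 - x^-4 + 2x^-3 - x^-2 + x^-1  (w -4, c 12, <D> = A^-8 - A^-4 + 2 - A^4 + A^8 - A^12)
note: 3 values of V(x) split the 4 diagrams


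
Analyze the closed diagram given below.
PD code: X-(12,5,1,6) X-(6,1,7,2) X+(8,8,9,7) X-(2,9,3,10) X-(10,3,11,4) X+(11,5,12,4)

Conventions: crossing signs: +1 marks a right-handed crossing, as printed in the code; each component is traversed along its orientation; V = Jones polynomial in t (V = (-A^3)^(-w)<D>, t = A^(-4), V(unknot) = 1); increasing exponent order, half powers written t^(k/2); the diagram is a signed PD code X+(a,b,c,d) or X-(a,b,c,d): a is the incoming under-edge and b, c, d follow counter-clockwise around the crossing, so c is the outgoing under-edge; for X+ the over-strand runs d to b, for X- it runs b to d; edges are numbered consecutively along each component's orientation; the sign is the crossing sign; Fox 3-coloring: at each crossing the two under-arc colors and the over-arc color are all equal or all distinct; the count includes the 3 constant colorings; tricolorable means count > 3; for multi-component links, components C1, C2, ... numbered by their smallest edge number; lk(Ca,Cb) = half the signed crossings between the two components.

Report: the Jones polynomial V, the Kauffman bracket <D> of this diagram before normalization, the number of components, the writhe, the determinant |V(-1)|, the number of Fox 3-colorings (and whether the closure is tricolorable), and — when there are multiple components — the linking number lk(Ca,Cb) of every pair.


V = -t^-4 + t^-3 + t^-1
<D> = A^-2 + A^6 - A^10 (w = -2)
1 component over 6 crossings, w = -2
9 Fox colorings among 3^6, |V(-1)| = 3: tricolorable
why: w = -2 (over 6 crossings) is diagram-only; (-A^3)^(2) removes it from V


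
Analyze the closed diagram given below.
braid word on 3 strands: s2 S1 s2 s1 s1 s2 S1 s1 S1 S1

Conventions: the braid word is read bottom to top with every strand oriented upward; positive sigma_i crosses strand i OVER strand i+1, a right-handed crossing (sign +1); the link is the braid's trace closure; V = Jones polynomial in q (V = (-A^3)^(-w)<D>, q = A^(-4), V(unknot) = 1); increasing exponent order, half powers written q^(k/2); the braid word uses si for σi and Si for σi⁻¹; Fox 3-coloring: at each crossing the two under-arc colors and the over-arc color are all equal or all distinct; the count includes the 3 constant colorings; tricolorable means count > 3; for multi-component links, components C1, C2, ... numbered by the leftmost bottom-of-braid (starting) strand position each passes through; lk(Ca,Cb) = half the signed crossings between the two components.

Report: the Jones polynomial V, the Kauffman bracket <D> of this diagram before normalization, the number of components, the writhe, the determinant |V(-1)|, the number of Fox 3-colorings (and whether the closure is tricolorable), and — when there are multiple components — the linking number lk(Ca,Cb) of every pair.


Jones polynomial: V(q) = -q^-1 + 2 - q + 2q^2 - q^3 + q^4 - q^5
<D> = -A^-14 + A^-10 - A^-6 + 2A^-2 - A^2 + 2A^6 - A^10; writhe +2
components 1, writhe +2 (10 crossings)
3-colorings: 9 of 3^10, det 9 — tricolorable
note: w = +2 (over 10 crossings) is diagram-only; (-A^3)^(-2) removes it from V


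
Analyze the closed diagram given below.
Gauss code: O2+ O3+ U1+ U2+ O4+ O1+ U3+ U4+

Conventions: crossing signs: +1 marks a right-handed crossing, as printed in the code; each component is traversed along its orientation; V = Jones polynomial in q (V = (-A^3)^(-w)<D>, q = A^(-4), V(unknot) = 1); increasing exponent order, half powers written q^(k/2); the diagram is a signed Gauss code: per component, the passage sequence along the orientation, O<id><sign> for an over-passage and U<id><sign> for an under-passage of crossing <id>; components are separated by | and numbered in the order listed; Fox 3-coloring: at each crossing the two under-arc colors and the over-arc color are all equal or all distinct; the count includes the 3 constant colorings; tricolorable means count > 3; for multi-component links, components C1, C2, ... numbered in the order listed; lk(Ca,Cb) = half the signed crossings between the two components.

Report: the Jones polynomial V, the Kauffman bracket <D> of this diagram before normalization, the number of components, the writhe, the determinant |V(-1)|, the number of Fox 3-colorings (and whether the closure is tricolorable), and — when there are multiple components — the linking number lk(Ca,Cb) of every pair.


V(q) = q + q^3 - q^4
bracket: -A^-4 + 1 + A^8, w = +4
1 component, writhe +4, over 4 crossings
det 3, colorings 9 of 3^4 — tricolorable
observation: the span of V is 3, forcing >= 3 crossings in any diagram


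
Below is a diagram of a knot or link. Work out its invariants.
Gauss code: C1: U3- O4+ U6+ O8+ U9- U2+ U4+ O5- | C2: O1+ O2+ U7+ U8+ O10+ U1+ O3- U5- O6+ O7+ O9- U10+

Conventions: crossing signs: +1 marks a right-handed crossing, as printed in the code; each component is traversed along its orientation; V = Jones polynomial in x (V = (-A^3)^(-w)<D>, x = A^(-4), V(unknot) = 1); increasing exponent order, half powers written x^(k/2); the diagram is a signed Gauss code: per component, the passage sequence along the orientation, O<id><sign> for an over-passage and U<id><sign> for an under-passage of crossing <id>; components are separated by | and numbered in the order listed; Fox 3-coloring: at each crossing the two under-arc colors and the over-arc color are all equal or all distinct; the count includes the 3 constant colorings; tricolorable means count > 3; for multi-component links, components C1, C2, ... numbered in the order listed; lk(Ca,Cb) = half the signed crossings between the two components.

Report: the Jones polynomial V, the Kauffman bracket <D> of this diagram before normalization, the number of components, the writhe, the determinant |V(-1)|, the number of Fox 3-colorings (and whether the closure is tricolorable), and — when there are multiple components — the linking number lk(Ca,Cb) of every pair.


V = -x^(-1/2) + x^(1/2) - 3x^(3/2) + 2x^(5/2) - 3x^(7/2) + 3x^(9/2) - 2x^(11/2) + x^(13/2)
<D> = A^-14 - 2A^-10 + 3A^-6 - 3A^-2 + 2A^2 - 3A^6 + A^10 - A^14 (w = +4)
2 components over 10 crossings, w = +4
lk(C1,C2): 0
3 Fox colorings among 3^10, |V(-1)| = 16: not tricolorable
why: the 1 component pair carries total linking 0


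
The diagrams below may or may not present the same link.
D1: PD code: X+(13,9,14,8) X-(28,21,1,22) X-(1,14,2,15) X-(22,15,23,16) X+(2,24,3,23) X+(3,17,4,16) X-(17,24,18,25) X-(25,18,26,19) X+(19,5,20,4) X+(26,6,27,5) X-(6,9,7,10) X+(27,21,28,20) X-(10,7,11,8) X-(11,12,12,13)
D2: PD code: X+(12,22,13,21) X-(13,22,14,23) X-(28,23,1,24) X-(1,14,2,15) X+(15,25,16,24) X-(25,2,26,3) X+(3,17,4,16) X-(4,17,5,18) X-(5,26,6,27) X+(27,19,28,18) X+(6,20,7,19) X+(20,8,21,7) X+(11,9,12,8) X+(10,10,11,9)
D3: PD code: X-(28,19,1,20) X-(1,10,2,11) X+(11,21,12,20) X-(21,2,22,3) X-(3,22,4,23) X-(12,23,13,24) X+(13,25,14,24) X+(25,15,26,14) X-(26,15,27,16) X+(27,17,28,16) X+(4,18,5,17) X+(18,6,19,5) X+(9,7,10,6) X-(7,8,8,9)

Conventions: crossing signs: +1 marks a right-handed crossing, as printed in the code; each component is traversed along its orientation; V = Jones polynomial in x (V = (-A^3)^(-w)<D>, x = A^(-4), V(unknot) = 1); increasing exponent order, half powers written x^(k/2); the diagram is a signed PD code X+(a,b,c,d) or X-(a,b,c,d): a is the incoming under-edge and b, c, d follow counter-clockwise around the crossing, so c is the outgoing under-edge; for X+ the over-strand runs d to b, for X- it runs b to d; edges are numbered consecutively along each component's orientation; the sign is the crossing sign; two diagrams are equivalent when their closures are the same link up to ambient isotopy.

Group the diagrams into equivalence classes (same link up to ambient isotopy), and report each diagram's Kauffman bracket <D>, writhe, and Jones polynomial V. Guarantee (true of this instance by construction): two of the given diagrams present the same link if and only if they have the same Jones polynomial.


classes: {D1} | {D2, D3}
V(D1) = 1  [14 crossings, <D> = A^-6, w = -2]
D2 (bracket -A^-6 + A^-2 - A^2 + 3A^6 - A^10 + A^14 - A^18; 14 crossings at w = +2): V = -x^-3 + x^-2 - x^-1 + 3 - x + x^2 - x^3
V(D3) = -x^-3 + x^-2 - x^-1 + 3 - x + x^2 - x^3  [14 crossings, <D> = -A^-12 + A^-8 - A^-4 + 3 - A^4 + A^8 - A^12, w = 0]
note: comparing 3 Jones polynomials yields 2 groups


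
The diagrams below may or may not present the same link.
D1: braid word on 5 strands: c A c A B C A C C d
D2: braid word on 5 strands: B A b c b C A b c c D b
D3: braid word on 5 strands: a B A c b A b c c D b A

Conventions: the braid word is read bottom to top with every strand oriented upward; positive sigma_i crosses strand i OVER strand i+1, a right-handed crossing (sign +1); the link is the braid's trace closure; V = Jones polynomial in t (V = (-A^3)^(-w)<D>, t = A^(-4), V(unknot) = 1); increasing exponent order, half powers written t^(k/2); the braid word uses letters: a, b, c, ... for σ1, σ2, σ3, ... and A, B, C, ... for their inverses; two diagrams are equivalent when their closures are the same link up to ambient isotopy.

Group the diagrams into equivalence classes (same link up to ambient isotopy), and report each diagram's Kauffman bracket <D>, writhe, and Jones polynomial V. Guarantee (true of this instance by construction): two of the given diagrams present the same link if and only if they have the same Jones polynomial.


equivalence classes: {D1} | {D2, D3}
D1 (bracket A^-8 + 1 - A^4; 10 crossings at w = -4): V = -t^-4 + t^-3 + t^-1
V(D2) = t^-1 - 1 + 2t - 3t^2 + 3t^3 - 2t^4 + 2t^5 - t^6  [12 crossings, <D> = -A^-18 + 2A^-14 - 2A^-10 + 3A^-6 - 3A^-2 + 2A^2 - A^6 + A^10, w = +2]
V(D3) = t^-1 - 1 + 2t - 3t^2 + 3t^3 - 2t^4 + 2t^5 - t^6  [12 crossings, <D> = -A^-18 + 2A^-14 - 2A^-10 + 3A^-6 - 3A^-2 + 2A^2 - A^6 + A^10, w = +2]
key observation: 2 values of V(t) split the 3 diagrams


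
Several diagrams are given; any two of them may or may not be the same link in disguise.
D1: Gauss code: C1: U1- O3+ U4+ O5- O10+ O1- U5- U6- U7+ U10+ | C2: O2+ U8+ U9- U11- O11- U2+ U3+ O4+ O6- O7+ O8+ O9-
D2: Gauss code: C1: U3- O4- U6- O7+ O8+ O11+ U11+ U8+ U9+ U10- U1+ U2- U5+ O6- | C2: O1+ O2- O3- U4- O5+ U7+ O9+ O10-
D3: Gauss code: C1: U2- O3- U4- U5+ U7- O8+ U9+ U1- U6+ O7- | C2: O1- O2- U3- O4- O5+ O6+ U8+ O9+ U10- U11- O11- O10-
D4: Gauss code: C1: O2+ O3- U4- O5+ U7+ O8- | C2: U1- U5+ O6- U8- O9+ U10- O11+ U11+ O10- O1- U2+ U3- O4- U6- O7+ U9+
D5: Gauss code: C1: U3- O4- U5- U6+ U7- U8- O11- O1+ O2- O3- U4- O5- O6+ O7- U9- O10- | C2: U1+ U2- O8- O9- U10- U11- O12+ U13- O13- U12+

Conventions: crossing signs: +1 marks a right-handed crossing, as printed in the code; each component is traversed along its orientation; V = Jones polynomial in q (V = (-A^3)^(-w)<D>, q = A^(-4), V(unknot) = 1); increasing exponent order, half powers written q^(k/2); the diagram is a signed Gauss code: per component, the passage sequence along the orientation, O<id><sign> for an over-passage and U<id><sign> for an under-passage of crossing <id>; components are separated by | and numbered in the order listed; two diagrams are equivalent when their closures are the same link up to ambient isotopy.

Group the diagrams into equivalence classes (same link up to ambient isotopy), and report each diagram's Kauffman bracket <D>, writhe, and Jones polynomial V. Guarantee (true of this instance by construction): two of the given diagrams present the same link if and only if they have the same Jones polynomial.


classes: {D1} | {D2, D3, D4} | {D5}
V(D1) = -q^(1/2) - q^(5/2)  [11 crossings, <D> = A^-7 + A, w = +1]
V(D2) = q^(-7/2) - 2q^(-5/2) + q^(-3/2) - 2q^(-1/2) + q^(1/2) - q^(3/2)  [11 crossings, <D> = A^-3 - A + 2A^5 - A^9 + 2A^13 - A^17, w = +1]
D3 (bracket A^-15 - A^-11 + 2A^-7 - A^-3 + 2A - A^5; 11 crossings at w = -3): V = q^(-7/2) - 2q^(-5/2) + q^(-3/2) - 2q^(-1/2) + q^(1/2) - q^(3/2)
V(D4) = q^(-7/2) - 2q^(-5/2) + q^(-3/2) - 2q^(-1/2) + q^(1/2) - q^(3/2)  (w -1, c 11, <D> = A^-9 - A^-5 + 2A^-1 - A^3 + 2A^7 - A^11)
V(D5) = q^(-15/2) - q^(-13/2) - q^(-9/2) - q^(-5/2)  (w -7, c 13, <D> = A^-11 + A^-3 + A^5 - A^9)
note: 3 values of V(q) split the 5 diagrams


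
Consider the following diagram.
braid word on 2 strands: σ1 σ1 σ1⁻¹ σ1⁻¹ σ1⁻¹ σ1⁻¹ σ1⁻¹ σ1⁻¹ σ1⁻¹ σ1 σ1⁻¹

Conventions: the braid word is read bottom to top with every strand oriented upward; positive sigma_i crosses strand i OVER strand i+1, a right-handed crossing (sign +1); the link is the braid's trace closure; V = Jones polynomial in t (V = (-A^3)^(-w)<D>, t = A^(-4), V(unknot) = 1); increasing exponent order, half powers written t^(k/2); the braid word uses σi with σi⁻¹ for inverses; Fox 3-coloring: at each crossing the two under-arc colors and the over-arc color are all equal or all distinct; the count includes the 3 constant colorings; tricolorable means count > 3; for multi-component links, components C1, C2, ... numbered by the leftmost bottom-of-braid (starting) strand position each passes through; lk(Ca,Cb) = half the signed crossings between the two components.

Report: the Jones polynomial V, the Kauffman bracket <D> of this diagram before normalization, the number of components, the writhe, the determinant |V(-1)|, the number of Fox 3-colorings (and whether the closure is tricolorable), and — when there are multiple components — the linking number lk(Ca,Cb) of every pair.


V(t) = -t^-7 + t^-6 - t^-5 + t^-4 + t^-2
bracket: -A^-7 - A + A^5 - A^9 + A^13, w = -5
1 component, writhe -5, over 11 crossings
det 5, colorings 3 of 3^11 — not tricolorable
observation: |V(-1)| = 5: so not tricolorable, since 3 does not divide 5


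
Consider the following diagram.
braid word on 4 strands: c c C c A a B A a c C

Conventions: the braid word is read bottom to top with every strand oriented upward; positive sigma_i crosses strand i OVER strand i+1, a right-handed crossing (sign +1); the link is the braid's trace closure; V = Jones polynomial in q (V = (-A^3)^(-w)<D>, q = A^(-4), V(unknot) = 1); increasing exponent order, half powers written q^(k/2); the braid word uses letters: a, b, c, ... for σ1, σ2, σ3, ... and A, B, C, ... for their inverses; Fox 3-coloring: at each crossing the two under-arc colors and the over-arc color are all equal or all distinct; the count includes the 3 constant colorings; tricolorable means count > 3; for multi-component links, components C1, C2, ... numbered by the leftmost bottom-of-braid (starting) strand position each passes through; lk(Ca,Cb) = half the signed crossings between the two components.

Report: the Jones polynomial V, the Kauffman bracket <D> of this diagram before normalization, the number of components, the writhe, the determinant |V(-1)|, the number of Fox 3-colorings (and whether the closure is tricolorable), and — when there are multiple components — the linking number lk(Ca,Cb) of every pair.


V(q) = 1 + q + q^2 + q^3
bracket: -A^-9 - A^-5 - A^-1 - A^3, w = +1
3 components, writhe +1, over 11 crossings
lk(C1,C2) = 0
linking number lk(C1,C3) = 0
lk(C2,C3): +1
det 0, colorings 9 of 3^11 — tricolorable
observation: the span of V is 3, within the link bound 11 + 3 - 1


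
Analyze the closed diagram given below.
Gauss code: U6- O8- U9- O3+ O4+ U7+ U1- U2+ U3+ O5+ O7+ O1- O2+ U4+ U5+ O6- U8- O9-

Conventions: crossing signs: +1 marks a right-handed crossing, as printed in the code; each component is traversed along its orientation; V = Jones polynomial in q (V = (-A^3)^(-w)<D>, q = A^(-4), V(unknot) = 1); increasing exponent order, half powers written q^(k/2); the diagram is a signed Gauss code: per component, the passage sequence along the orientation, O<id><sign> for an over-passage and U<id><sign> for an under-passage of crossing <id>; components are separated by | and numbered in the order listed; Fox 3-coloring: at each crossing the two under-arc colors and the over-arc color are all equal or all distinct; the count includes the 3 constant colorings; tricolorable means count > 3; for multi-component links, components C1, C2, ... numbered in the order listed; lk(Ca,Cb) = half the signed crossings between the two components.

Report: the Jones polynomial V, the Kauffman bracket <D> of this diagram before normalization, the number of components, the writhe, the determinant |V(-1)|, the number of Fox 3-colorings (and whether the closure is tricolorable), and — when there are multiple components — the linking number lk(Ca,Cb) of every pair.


V = -q^-3 + q^-2 - q^-1 + 3 - q + q^2 - q^3
<D> = A^-9 - A^-5 + A^-1 - 3A^3 + A^7 - A^11 + A^15 (w = +1)
1 component over 9 crossings, w = +1
27 Fox colorings among 3^9, |V(-1)| = 9: tricolorable
why: V is palindromic (span 6, det 9): q -> 1/q fixes it; necessary, not sufficient, for amphichirality


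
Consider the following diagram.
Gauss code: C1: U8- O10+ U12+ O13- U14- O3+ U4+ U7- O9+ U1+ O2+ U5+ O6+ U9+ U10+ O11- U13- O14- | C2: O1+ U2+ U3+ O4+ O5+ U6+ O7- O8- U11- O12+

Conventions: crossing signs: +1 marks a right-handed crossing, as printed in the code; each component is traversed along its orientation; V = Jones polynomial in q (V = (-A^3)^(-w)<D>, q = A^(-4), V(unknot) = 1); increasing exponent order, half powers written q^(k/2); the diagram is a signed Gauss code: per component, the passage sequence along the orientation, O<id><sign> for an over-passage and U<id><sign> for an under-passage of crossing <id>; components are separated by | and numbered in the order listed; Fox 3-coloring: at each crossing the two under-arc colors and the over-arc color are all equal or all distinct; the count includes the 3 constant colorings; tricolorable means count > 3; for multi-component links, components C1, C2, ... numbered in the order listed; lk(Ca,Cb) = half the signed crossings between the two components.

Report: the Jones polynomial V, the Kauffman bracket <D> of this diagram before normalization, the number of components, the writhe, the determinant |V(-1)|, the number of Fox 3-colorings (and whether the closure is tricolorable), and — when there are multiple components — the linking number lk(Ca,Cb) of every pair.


V(q) = -q^(-5/2) + 4q^(-3/2) - 9q^(-1/2) + 14q^(1/2) - 18q^(3/2) + 18q^(5/2) - 17q^(7/2) + 13q^(9/2) - 8q^(11/2) + 2q^(13/2) + q^(15/2) - 2q^(17/2) + q^(19/2)
bracket: A^-26 - 2A^-22 + A^-18 + 2A^-14 - 8A^-10 + 13A^-6 - 17A^-2 + 18A^2 - 18A^6 + 14A^10 - 9A^14 + 4A^18 - A^22, w = +4
2 components, writhe +4, over 14 crossings
lk(C1,C2) = +2
det 100, colorings 3 of 3^14 — not tricolorable
observation: span 12 respects span(V) <= c + mu - 1 = 15 for this 2-component diagram


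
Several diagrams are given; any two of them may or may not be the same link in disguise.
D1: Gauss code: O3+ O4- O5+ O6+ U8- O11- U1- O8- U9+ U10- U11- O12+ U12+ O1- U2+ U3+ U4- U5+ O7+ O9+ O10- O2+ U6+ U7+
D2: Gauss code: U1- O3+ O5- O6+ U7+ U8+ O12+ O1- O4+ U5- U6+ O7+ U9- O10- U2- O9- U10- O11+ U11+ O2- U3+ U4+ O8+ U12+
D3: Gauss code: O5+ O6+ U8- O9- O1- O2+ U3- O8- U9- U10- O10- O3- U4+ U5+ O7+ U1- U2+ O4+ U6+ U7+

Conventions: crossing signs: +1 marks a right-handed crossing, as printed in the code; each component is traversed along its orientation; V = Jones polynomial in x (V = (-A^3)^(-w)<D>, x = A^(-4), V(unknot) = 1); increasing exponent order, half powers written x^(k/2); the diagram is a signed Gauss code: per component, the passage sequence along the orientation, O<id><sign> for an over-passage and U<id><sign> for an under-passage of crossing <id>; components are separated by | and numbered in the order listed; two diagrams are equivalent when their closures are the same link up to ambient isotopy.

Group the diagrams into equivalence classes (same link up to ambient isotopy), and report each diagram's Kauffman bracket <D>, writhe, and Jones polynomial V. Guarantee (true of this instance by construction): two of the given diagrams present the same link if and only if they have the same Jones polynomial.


equivalence classes: {D1, D2, D3}
D1 (bracket -A^-6 + A^-2 - A^2 + 3A^6 - A^10 + A^14 - A^18; 12 crossings at w = +2): V = -x^-3 + x^-2 - x^-1 + 3 - x + x^2 - x^3
D2 (bracket -A^-6 + A^-2 - A^2 + 3A^6 - A^10 + A^14 - A^18; 12 crossings at w = +2): V = -x^-3 + x^-2 - x^-1 + 3 - x + x^2 - x^3
D3 (bracket -A^-12 + A^-8 - A^-4 + 3 - A^4 + A^8 - A^12; 10 crossings at w = 0): V = -x^-3 + x^-2 - x^-1 + 3 - x + x^2 - x^3
key observation: one V(x) for all 3 diagrams — one class (guaranteed)


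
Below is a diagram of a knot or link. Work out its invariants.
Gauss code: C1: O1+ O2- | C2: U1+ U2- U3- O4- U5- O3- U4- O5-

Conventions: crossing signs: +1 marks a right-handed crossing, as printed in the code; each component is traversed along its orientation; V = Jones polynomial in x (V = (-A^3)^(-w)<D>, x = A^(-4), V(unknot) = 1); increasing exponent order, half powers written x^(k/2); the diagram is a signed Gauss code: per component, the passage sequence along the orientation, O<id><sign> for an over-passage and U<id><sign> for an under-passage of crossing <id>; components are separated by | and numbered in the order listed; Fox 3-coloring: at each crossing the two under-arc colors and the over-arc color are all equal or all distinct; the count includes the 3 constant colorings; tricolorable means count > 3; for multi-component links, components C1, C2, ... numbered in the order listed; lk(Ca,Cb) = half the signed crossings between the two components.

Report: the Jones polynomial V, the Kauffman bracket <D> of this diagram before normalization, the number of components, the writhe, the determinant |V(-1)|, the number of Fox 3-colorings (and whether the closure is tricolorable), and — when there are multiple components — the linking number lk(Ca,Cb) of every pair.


V = x^(-9/2) - x^(-5/2) - x^(-3/2) - x^(-1/2)
<D> = A^-7 + A^-3 + A - A^9 (w = -3)
2 components over 5 crossings, w = -3
lk(C1,C2): 0
27 Fox colorings among 3^6, |V(-1)| = 0: tricolorable
why: det 0 = |V(-1)|; divisible by 3, so tricolorable


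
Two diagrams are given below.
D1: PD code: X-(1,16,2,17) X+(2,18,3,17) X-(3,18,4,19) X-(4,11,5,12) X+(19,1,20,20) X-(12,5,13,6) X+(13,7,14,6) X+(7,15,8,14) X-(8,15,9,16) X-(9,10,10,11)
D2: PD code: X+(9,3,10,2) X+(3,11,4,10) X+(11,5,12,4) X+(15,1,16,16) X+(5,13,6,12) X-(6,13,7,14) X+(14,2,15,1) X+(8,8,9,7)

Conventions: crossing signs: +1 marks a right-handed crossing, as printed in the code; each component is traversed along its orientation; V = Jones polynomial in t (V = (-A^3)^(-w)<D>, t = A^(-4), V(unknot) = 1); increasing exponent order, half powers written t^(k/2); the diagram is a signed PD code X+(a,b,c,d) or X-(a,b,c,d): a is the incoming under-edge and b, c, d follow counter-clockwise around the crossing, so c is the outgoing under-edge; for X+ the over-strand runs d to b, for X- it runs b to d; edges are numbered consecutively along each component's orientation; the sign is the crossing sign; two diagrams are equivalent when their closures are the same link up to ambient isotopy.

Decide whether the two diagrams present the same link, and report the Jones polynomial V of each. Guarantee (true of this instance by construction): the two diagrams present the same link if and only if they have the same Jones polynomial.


equivalent: no
D1 (bracket A^-6; 10 crossings at w = -2): V = 1
D2 (bracket -A^2 + A^6 + A^14; 8 crossings at w = +6): V = t + t^3 - t^4
key observation: V(t) takes 2 values over 2 diagrams, fixing the grouping


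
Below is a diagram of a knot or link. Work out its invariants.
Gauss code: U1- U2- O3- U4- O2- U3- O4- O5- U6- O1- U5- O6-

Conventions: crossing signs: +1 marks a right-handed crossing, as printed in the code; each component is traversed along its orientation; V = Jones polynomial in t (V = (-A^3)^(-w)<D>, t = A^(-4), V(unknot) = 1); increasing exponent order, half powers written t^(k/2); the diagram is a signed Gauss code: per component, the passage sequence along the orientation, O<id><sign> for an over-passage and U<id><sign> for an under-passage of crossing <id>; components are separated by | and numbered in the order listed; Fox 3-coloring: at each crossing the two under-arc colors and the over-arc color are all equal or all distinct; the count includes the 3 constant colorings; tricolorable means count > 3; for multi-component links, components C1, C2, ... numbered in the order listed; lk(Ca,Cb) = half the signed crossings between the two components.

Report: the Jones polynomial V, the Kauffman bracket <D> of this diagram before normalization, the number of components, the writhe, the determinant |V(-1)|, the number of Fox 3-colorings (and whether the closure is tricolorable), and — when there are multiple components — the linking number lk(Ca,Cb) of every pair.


V = t^-8 - 2t^-7 + t^-6 - 2t^-5 + 2t^-4 + t^-2
<D> = A^-10 + 2A^-2 - 2A^2 + A^6 - 2A^10 + A^14 (w = -6)
1 component over 6 crossings, w = -6
27 Fox colorings among 3^6, |V(-1)| = 9: tricolorable
why: det 9 = |V(-1)|; divisible by 3, so tricolorable


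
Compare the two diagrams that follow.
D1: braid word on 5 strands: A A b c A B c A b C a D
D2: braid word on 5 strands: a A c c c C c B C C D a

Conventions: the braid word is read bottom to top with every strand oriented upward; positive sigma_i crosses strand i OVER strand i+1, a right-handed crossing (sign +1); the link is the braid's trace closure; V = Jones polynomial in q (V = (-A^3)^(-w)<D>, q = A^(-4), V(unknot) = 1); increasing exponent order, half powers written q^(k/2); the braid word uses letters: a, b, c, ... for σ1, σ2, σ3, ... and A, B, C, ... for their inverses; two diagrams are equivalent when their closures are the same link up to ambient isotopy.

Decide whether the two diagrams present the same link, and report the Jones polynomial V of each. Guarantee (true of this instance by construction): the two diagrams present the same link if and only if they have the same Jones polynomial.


same link: no
V(D1) = q^-3 - q^-2 + q^-1 - 1 + q - q^2 + q^3  [12 crossings, <D> = A^-18 - A^-14 + A^-10 - A^-6 + A^-2 - A^2 + A^6, w = -2]
V(D2) = 1  [12 crossings, <D> = 1, w = 0]
insight: 2 classes among 2 diagrams; unequal V(q) rules out equality


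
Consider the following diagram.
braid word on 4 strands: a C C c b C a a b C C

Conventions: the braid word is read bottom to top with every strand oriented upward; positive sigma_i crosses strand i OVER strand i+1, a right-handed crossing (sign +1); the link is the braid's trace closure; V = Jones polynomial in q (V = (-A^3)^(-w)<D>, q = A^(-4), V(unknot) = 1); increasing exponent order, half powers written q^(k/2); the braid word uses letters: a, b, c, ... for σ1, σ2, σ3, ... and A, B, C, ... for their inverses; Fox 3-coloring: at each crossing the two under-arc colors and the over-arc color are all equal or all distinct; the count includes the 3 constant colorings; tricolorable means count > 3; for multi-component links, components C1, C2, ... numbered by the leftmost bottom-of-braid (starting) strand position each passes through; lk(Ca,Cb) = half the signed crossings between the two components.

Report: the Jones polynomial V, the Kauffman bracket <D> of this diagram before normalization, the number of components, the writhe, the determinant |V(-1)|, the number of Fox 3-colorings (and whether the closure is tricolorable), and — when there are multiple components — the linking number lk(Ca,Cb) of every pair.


Jones polynomial: V(q) = q^-4 - 2q^-3 + 3q^-2 - 4q^-1 + 5 - 4q + 3q^2 - 2q^3 + q^4
<D> = -A^-13 + 2A^-9 - 3A^-5 + 4A^-1 - 5A^3 + 4A^7 - 3A^11 + 2A^15 - A^19; writhe +1
components 1, writhe +1 (11 crossings)
3-colorings: 3 of 3^11, det 25 — not tricolorable
note: V is palindromic (span 8, det 25): q -> 1/q fixes it; necessary, not sufficient, for amphichirality


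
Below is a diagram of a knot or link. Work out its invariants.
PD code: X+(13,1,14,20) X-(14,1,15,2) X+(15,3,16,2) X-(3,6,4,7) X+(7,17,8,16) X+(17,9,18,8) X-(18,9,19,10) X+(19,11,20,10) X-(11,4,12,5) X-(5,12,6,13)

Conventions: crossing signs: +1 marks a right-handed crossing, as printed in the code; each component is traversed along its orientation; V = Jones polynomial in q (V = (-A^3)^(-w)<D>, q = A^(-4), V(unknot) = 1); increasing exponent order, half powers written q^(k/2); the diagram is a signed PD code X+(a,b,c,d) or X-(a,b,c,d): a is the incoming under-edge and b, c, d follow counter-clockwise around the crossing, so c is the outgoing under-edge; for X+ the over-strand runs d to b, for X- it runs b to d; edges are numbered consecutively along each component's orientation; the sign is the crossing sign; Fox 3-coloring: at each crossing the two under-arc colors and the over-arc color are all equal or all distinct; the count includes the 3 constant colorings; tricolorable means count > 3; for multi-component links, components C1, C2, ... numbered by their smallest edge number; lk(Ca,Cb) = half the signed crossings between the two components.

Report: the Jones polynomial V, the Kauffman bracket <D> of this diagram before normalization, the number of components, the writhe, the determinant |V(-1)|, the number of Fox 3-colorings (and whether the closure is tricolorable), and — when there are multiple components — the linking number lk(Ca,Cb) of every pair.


V = -q^-3 + 2q^-2 - 2q^-1 + 3 - 2q + 2q^2 - q^3
<D> = -A^-12 + 2A^-8 - 2A^-4 + 3 - 2A^4 + 2A^8 - A^12 (w = 0)
1 component over 10 crossings, w = 0
3 Fox colorings among 3^10, |V(-1)| = 13: not tricolorable
why: w = 0 (over 10 crossings) is diagram-only; (-A^3)^(0) removes it from V
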